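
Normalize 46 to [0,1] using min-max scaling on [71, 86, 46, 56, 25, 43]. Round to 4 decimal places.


Min = 25, Max = 86
Range = 86 - 25 = 61
Scaled = (x - min) / (max - min)
= (46 - 25) / 61
= 21 / 61
= 0.3443

0.3443


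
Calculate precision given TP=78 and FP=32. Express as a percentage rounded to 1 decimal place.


Precision = TP / (TP + FP) * 100
= 78 / (78 + 32)
= 78 / 110
= 0.7091
= 70.9%

70.9


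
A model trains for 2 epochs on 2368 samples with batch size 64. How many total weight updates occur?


Iterations per epoch = 2368 / 64 = 37
Total updates = iterations_per_epoch * epochs
= 37 * 2
= 74

74


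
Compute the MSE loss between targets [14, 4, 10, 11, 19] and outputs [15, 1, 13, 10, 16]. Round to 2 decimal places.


Differences: [-1, 3, -3, 1, 3]
Squared errors: [1, 9, 9, 1, 9]
Sum of squared errors = 29
MSE = 29 / 5 = 5.80

5.80


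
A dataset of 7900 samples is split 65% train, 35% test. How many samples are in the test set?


Train samples = 7900 * 65% = 5135
Test samples = 7900 - 5135
= 2765

2765


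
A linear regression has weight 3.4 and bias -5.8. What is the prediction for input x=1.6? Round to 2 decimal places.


y = 3.4 * 1.6 + (-5.8)
= 5.44 + (-5.8)
= -0.36

-0.36


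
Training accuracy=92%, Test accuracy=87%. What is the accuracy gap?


Gap = train_accuracy - test_accuracy
= 92 - 87
= 5%
This moderate gap may indicate mild overfitting.

5


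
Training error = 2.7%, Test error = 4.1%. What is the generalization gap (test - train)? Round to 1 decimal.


Generalization gap = test_error - train_error
= 4.1 - 2.7
= 1.4%
A small gap suggests good generalization.

1.4


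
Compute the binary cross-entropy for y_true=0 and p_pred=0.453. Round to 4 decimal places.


For y=0: Loss = -log(1-p)
= -log(1 - 0.453)
= -log(0.547)
= -(-0.6033)
= 0.6033

0.6033


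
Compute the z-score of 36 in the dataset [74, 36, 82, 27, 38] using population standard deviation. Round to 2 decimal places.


Mean = (74 + 36 + 82 + 27 + 38) / 5 = 51.4
Variance = sum((x_i - mean)^2) / n = 491.84
Std = sqrt(491.84) = 22.1775
Z = (x - mean) / std
= (36 - 51.4) / 22.1775
= -15.4 / 22.1775
= -0.69

-0.69


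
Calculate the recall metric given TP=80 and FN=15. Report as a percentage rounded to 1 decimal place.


Recall = TP / (TP + FN) * 100
= 80 / (80 + 15)
= 80 / 95
= 0.8421
= 84.2%

84.2


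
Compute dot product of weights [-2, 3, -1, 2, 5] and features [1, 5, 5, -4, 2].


Element-wise products:
-2 * 1 = -2
3 * 5 = 15
-1 * 5 = -5
2 * -4 = -8
5 * 2 = 10
Sum = -2 + 15 + -5 + -8 + 10
= 10

10


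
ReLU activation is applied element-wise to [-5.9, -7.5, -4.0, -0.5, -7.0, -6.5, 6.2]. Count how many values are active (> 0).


ReLU(x) = max(0, x) for each element:
ReLU(-5.9) = 0
ReLU(-7.5) = 0
ReLU(-4.0) = 0
ReLU(-0.5) = 0
ReLU(-7.0) = 0
ReLU(-6.5) = 0
ReLU(6.2) = 6.2
Active neurons (>0): 1

1


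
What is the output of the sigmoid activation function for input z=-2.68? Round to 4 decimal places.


sigmoid(z) = 1 / (1 + exp(-z))
exp(-(-2.68)) = exp(2.68) = 14.5851
1 + 14.5851 = 15.5851
1 / 15.5851 = 0.0642

0.0642


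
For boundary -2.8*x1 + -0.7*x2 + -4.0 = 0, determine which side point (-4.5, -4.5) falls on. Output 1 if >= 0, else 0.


Compute -2.8 * -4.5 + -0.7 * -4.5 + -4.0
= 12.6 + 3.15 + -4.0
= 11.75
Since 11.75 >= 0, the point is on the positive side.

1


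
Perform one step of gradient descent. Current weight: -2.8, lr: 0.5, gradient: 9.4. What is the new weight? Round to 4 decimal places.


w_new = w_old - lr * gradient
= -2.8 - 0.5 * 9.4
= -2.8 - (4.7)
= -7.5000

-7.5000


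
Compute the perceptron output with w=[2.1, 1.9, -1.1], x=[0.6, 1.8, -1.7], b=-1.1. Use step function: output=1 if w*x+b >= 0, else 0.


z = w . x + b
= 2.1*0.6 + 1.9*1.8 + -1.1*-1.7 + -1.1
= 1.26 + 3.42 + 1.87 + -1.1
= 6.55 + -1.1
= 5.45
Since z = 5.45 >= 0, output = 1

1


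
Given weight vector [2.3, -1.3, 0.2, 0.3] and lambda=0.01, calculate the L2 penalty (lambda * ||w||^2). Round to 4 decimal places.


Squaring each weight:
2.3^2 = 5.29
(-1.3)^2 = 1.69
0.2^2 = 0.04
0.3^2 = 0.09
Sum of squares = 7.11
Penalty = 0.01 * 7.11 = 0.0711

0.0711


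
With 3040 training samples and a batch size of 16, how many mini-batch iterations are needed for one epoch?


Iterations per epoch = dataset_size / batch_size
= 3040 / 16
= 190

190


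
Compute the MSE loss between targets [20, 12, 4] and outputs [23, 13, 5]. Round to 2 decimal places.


Differences: [-3, -1, -1]
Squared errors: [9, 1, 1]
Sum of squared errors = 11
MSE = 11 / 3 = 3.67

3.67


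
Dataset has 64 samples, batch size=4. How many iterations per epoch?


Iterations per epoch = dataset_size / batch_size
= 64 / 4
= 16

16


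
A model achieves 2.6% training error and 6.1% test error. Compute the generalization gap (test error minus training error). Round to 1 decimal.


Generalization gap = test_error - train_error
= 6.1 - 2.6
= 3.5%
A moderate gap.

3.5


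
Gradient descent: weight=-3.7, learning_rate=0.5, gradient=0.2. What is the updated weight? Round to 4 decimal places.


w_new = w_old - lr * gradient
= -3.7 - 0.5 * 0.2
= -3.7 - (0.1)
= -3.8000

-3.8000


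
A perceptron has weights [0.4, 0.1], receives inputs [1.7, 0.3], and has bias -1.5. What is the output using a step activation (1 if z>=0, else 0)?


z = w . x + b
= 0.4*1.7 + 0.1*0.3 + -1.5
= 0.68 + 0.03 + -1.5
= 0.71 + -1.5
= -0.79
Since z = -0.79 < 0, output = 0

0


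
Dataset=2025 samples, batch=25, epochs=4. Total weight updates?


Iterations per epoch = 2025 / 25 = 81
Total updates = iterations_per_epoch * epochs
= 81 * 4
= 324

324


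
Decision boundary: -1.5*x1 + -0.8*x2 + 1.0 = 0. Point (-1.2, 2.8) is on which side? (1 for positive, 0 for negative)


Compute -1.5 * -1.2 + -0.8 * 2.8 + 1.0
= 1.8 + -2.24 + 1.0
= 0.56
Since 0.56 >= 0, the point is on the positive side.

1


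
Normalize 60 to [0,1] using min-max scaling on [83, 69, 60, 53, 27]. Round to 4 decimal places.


Min = 27, Max = 83
Range = 83 - 27 = 56
Scaled = (x - min) / (max - min)
= (60 - 27) / 56
= 33 / 56
= 0.5893

0.5893


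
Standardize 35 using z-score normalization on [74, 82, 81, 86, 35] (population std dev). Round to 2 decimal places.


Mean = (74 + 82 + 81 + 86 + 35) / 5 = 71.6
Variance = sum((x_i - mean)^2) / n = 349.84
Std = sqrt(349.84) = 18.704
Z = (x - mean) / std
= (35 - 71.6) / 18.704
= -36.6 / 18.704
= -1.96

-1.96


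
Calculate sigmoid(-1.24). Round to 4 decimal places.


sigmoid(z) = 1 / (1 + exp(-z))
exp(-(-1.24)) = exp(1.24) = 3.4556
1 + 3.4556 = 4.4556
1 / 4.4556 = 0.2244

0.2244


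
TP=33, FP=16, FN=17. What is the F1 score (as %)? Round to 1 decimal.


Precision = TP / (TP + FP) = 33 / 49 = 0.6735
Recall = TP / (TP + FN) = 33 / 50 = 0.66
F1 = 2 * P * R / (P + R)
= 2 * 0.6735 * 0.66 / (0.6735 + 0.66)
= 0.889 / 1.3335
= 0.6667
As percentage: 66.7%

66.7


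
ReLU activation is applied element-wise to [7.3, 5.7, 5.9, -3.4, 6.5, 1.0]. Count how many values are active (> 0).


ReLU(x) = max(0, x) for each element:
ReLU(7.3) = 7.3
ReLU(5.7) = 5.7
ReLU(5.9) = 5.9
ReLU(-3.4) = 0
ReLU(6.5) = 6.5
ReLU(1.0) = 1.0
Active neurons (>0): 5

5


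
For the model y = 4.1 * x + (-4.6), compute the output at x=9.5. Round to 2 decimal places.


y = 4.1 * 9.5 + (-4.6)
= 38.95 + (-4.6)
= 34.35

34.35


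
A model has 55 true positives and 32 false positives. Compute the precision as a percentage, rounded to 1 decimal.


Precision = TP / (TP + FP) * 100
= 55 / (55 + 32)
= 55 / 87
= 0.6322
= 63.2%

63.2


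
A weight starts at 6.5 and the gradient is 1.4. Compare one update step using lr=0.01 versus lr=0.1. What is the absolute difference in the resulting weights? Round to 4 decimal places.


With lr=0.01: w_new = 6.5 - 0.01 * 1.4 = 6.486
With lr=0.1: w_new = 6.5 - 0.1 * 1.4 = 6.36
Absolute difference = |6.486 - 6.36|
= 0.1260

0.1260


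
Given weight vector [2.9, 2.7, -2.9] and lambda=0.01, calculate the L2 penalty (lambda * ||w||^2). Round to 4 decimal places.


Squaring each weight:
2.9^2 = 8.41
2.7^2 = 7.29
(-2.9)^2 = 8.41
Sum of squares = 24.11
Penalty = 0.01 * 24.11 = 0.2411

0.2411


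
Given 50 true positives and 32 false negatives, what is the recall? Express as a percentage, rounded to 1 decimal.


Recall = TP / (TP + FN) * 100
= 50 / (50 + 32)
= 50 / 82
= 0.6098
= 61.0%

61.0


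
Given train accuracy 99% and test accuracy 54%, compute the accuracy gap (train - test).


Gap = train_accuracy - test_accuracy
= 99 - 54
= 45%
This large gap strongly indicates overfitting.

45


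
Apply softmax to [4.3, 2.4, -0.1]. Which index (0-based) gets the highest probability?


Softmax is a monotonic transformation, so it preserves the argmax.
We need to find the index of the maximum logit.
Index 0: 4.3
Index 1: 2.4
Index 2: -0.1
Maximum logit = 4.3 at index 0

0


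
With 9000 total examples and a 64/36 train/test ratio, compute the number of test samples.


Train samples = 9000 * 64% = 5760
Test samples = 9000 - 5760
= 3240

3240


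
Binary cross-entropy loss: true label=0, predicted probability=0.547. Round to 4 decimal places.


For y=0: Loss = -log(1-p)
= -log(1 - 0.547)
= -log(0.453)
= -(-0.7919)
= 0.7919

0.7919


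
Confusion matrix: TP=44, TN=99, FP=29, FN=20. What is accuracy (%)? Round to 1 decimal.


Accuracy = (TP + TN) / (TP + TN + FP + FN) * 100
= (44 + 99) / (44 + 99 + 29 + 20)
= 143 / 192
= 0.7448
= 74.5%

74.5


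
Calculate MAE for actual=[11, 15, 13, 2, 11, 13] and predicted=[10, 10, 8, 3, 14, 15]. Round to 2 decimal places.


Absolute errors: [1, 5, 5, 1, 3, 2]
Sum of absolute errors = 17
MAE = 17 / 6 = 2.83

2.83


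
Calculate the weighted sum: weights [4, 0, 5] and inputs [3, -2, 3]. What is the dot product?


Element-wise products:
4 * 3 = 12
0 * -2 = 0
5 * 3 = 15
Sum = 12 + 0 + 15
= 27

27


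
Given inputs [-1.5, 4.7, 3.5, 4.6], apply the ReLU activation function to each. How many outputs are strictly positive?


ReLU(x) = max(0, x) for each element:
ReLU(-1.5) = 0
ReLU(4.7) = 4.7
ReLU(3.5) = 3.5
ReLU(4.6) = 4.6
Active neurons (>0): 3

3


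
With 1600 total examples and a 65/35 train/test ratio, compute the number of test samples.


Train samples = 1600 * 65% = 1040
Test samples = 1600 - 1040
= 560

560


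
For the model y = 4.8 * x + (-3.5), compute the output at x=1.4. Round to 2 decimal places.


y = 4.8 * 1.4 + (-3.5)
= 6.72 + (-3.5)
= 3.22

3.22


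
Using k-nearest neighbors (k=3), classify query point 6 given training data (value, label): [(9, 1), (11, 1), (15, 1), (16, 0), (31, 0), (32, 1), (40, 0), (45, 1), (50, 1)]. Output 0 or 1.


Distances from query 6:
Point 9 (class 1): distance = 3
Point 11 (class 1): distance = 5
Point 15 (class 1): distance = 9
K=3 nearest neighbors: classes = [1, 1, 1]
Votes for class 1: 3 / 3
Majority vote => class 1

1


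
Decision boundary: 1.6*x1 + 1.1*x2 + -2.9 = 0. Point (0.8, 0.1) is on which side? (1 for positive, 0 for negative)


Compute 1.6 * 0.8 + 1.1 * 0.1 + -2.9
= 1.28 + 0.11 + -2.9
= -1.51
Since -1.51 < 0, the point is on the negative side.

0


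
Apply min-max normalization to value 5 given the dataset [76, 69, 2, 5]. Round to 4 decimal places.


Min = 2, Max = 76
Range = 76 - 2 = 74
Scaled = (x - min) / (max - min)
= (5 - 2) / 74
= 3 / 74
= 0.0405

0.0405


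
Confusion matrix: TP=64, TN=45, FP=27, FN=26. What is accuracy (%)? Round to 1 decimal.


Accuracy = (TP + TN) / (TP + TN + FP + FN) * 100
= (64 + 45) / (64 + 45 + 27 + 26)
= 109 / 162
= 0.6728
= 67.3%

67.3


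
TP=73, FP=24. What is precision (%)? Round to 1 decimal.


Precision = TP / (TP + FP) * 100
= 73 / (73 + 24)
= 73 / 97
= 0.7526
= 75.3%

75.3


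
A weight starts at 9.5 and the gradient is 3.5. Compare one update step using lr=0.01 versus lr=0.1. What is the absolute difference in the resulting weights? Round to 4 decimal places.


With lr=0.01: w_new = 9.5 - 0.01 * 3.5 = 9.465
With lr=0.1: w_new = 9.5 - 0.1 * 3.5 = 9.15
Absolute difference = |9.465 - 9.15|
= 0.3150

0.3150


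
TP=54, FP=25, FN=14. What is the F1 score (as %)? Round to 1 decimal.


Precision = TP / (TP + FP) = 54 / 79 = 0.6835
Recall = TP / (TP + FN) = 54 / 68 = 0.7941
F1 = 2 * P * R / (P + R)
= 2 * 0.6835 * 0.7941 / (0.6835 + 0.7941)
= 1.0856 / 1.4777
= 0.7347
As percentage: 73.5%

73.5


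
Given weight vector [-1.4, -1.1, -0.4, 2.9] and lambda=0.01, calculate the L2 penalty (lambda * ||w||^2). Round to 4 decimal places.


Squaring each weight:
(-1.4)^2 = 1.96
(-1.1)^2 = 1.21
(-0.4)^2 = 0.16
2.9^2 = 8.41
Sum of squares = 11.74
Penalty = 0.01 * 11.74 = 0.1174

0.1174


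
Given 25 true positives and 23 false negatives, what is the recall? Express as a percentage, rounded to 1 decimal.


Recall = TP / (TP + FN) * 100
= 25 / (25 + 23)
= 25 / 48
= 0.5208
= 52.1%

52.1


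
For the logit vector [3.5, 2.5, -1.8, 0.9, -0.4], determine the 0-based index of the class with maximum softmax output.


Softmax is a monotonic transformation, so it preserves the argmax.
We need to find the index of the maximum logit.
Index 0: 3.5
Index 1: 2.5
Index 2: -1.8
Index 3: 0.9
Index 4: -0.4
Maximum logit = 3.5 at index 0

0


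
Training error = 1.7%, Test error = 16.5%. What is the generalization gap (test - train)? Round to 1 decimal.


Generalization gap = test_error - train_error
= 16.5 - 1.7
= 14.8%
A large gap suggests overfitting.

14.8


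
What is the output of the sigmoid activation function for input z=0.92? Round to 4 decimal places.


sigmoid(z) = 1 / (1 + exp(-z))
exp(-(0.92)) = exp(-0.92) = 0.3985
1 + 0.3985 = 1.3985
1 / 1.3985 = 0.7150

0.7150


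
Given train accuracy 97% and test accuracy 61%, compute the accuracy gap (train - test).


Gap = train_accuracy - test_accuracy
= 97 - 61
= 36%
This large gap strongly indicates overfitting.

36


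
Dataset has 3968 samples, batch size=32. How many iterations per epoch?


Iterations per epoch = dataset_size / batch_size
= 3968 / 32
= 124

124


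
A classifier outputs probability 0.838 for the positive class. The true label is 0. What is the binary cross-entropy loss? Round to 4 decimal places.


For y=0: Loss = -log(1-p)
= -log(1 - 0.838)
= -log(0.162)
= -(-1.8202)
= 1.8202

1.8202


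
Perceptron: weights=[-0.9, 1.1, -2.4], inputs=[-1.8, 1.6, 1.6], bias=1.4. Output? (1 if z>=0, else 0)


z = w . x + b
= -0.9*-1.8 + 1.1*1.6 + -2.4*1.6 + 1.4
= 1.62 + 1.76 + -3.84 + 1.4
= -0.46 + 1.4
= 0.94
Since z = 0.94 >= 0, output = 1

1


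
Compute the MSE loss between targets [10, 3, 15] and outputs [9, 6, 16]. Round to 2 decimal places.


Differences: [1, -3, -1]
Squared errors: [1, 9, 1]
Sum of squared errors = 11
MSE = 11 / 3 = 3.67

3.67


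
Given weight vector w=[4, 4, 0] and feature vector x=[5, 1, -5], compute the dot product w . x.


Element-wise products:
4 * 5 = 20
4 * 1 = 4
0 * -5 = 0
Sum = 20 + 4 + 0
= 24

24


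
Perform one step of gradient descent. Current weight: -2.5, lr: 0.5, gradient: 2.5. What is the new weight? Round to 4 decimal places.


w_new = w_old - lr * gradient
= -2.5 - 0.5 * 2.5
= -2.5 - (1.25)
= -3.7500

-3.7500


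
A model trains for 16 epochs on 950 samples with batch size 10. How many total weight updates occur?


Iterations per epoch = 950 / 10 = 95
Total updates = iterations_per_epoch * epochs
= 95 * 16
= 1520

1520


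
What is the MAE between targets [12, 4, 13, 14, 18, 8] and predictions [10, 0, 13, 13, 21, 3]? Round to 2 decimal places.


Absolute errors: [2, 4, 0, 1, 3, 5]
Sum of absolute errors = 15
MAE = 15 / 6 = 2.50

2.50


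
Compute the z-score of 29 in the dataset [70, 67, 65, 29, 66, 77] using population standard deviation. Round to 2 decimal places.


Mean = (70 + 67 + 65 + 29 + 66 + 77) / 6 = 62.3333
Variance = sum((x_i - mean)^2) / n = 237.8889
Std = sqrt(237.8889) = 15.4236
Z = (x - mean) / std
= (29 - 62.3333) / 15.4236
= -33.3333 / 15.4236
= -2.16

-2.16


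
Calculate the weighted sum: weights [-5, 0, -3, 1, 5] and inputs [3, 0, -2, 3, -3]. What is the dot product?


Element-wise products:
-5 * 3 = -15
0 * 0 = 0
-3 * -2 = 6
1 * 3 = 3
5 * -3 = -15
Sum = -15 + 0 + 6 + 3 + -15
= -21

-21


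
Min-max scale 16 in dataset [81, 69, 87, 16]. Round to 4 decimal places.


Min = 16, Max = 87
Range = 87 - 16 = 71
Scaled = (x - min) / (max - min)
= (16 - 16) / 71
= 0 / 71
= 0.0000

0.0000


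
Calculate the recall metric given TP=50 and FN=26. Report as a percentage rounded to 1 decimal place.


Recall = TP / (TP + FN) * 100
= 50 / (50 + 26)
= 50 / 76
= 0.6579
= 65.8%

65.8


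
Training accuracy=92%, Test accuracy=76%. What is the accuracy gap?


Gap = train_accuracy - test_accuracy
= 92 - 76
= 16%
This gap suggests the model is overfitting.

16


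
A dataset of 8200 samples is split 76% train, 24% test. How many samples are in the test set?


Train samples = 8200 * 76% = 6232
Test samples = 8200 - 6232
= 1968

1968


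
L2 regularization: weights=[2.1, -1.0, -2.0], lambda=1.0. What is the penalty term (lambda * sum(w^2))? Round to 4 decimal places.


Squaring each weight:
2.1^2 = 4.41
(-1.0)^2 = 1.0
(-2.0)^2 = 4.0
Sum of squares = 9.41
Penalty = 1.0 * 9.41 = 9.4100

9.4100


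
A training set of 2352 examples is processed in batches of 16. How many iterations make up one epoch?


Iterations per epoch = dataset_size / batch_size
= 2352 / 16
= 147

147


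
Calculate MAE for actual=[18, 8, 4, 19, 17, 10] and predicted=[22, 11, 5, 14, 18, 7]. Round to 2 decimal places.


Absolute errors: [4, 3, 1, 5, 1, 3]
Sum of absolute errors = 17
MAE = 17 / 6 = 2.83

2.83


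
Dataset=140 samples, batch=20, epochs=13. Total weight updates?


Iterations per epoch = 140 / 20 = 7
Total updates = iterations_per_epoch * epochs
= 7 * 13
= 91

91


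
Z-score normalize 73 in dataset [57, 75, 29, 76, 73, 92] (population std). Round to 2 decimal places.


Mean = (57 + 75 + 29 + 76 + 73 + 92) / 6 = 67.0
Variance = sum((x_i - mean)^2) / n = 391.6667
Std = sqrt(391.6667) = 19.7906
Z = (x - mean) / std
= (73 - 67.0) / 19.7906
= 6.0 / 19.7906
= 0.30

0.30


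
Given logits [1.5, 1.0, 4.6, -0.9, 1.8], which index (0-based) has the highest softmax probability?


Softmax is a monotonic transformation, so it preserves the argmax.
We need to find the index of the maximum logit.
Index 0: 1.5
Index 1: 1.0
Index 2: 4.6
Index 3: -0.9
Index 4: 1.8
Maximum logit = 4.6 at index 2

2


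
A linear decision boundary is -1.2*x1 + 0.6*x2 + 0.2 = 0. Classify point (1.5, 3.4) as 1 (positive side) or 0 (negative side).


Compute -1.2 * 1.5 + 0.6 * 3.4 + 0.2
= -1.8 + 2.04 + 0.2
= 0.44
Since 0.44 >= 0, the point is on the positive side.

1


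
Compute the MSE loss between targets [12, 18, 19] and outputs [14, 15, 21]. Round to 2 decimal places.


Differences: [-2, 3, -2]
Squared errors: [4, 9, 4]
Sum of squared errors = 17
MSE = 17 / 3 = 5.67

5.67


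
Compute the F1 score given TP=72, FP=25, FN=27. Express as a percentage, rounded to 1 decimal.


Precision = TP / (TP + FP) = 72 / 97 = 0.7423
Recall = TP / (TP + FN) = 72 / 99 = 0.7273
F1 = 2 * P * R / (P + R)
= 2 * 0.7423 * 0.7273 / (0.7423 + 0.7273)
= 1.0797 / 1.4695
= 0.7347
As percentage: 73.5%

73.5


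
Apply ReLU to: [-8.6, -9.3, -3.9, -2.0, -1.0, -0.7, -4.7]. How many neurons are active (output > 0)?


ReLU(x) = max(0, x) for each element:
ReLU(-8.6) = 0
ReLU(-9.3) = 0
ReLU(-3.9) = 0
ReLU(-2.0) = 0
ReLU(-1.0) = 0
ReLU(-0.7) = 0
ReLU(-4.7) = 0
Active neurons (>0): 0

0


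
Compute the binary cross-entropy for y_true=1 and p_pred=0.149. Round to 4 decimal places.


For y=1: Loss = -log(p)
= -log(0.149)
= -(-1.9038)
= 1.9038

1.9038


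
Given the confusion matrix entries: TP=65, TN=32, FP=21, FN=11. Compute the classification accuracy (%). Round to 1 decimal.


Accuracy = (TP + TN) / (TP + TN + FP + FN) * 100
= (65 + 32) / (65 + 32 + 21 + 11)
= 97 / 129
= 0.7519
= 75.2%

75.2


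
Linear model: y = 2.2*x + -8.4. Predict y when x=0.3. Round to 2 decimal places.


y = 2.2 * 0.3 + (-8.4)
= 0.66 + (-8.4)
= -7.74

-7.74


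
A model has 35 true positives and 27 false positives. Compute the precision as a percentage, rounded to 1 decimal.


Precision = TP / (TP + FP) * 100
= 35 / (35 + 27)
= 35 / 62
= 0.5645
= 56.5%

56.5


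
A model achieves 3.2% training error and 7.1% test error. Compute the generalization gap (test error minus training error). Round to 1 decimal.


Generalization gap = test_error - train_error
= 7.1 - 3.2
= 3.9%
A moderate gap.

3.9


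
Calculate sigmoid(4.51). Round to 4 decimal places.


sigmoid(z) = 1 / (1 + exp(-z))
exp(-(4.51)) = exp(-4.51) = 0.011
1 + 0.011 = 1.011
1 / 1.011 = 0.9891

0.9891


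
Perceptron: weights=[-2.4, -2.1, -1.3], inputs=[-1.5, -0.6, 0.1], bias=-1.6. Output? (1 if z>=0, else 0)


z = w . x + b
= -2.4*-1.5 + -2.1*-0.6 + -1.3*0.1 + -1.6
= 3.6 + 1.26 + -0.13 + -1.6
= 4.73 + -1.6
= 3.13
Since z = 3.13 >= 0, output = 1

1


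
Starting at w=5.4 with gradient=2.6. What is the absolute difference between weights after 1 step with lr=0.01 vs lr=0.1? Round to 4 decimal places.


With lr=0.01: w_new = 5.4 - 0.01 * 2.6 = 5.374
With lr=0.1: w_new = 5.4 - 0.1 * 2.6 = 5.14
Absolute difference = |5.374 - 5.14|
= 0.2340

0.2340


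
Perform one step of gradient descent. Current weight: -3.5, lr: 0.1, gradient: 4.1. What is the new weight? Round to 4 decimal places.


w_new = w_old - lr * gradient
= -3.5 - 0.1 * 4.1
= -3.5 - (0.41)
= -3.9100

-3.9100


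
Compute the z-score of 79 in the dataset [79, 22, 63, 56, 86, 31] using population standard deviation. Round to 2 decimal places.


Mean = (79 + 22 + 63 + 56 + 86 + 31) / 6 = 56.1667
Variance = sum((x_i - mean)^2) / n = 543.1389
Std = sqrt(543.1389) = 23.3053
Z = (x - mean) / std
= (79 - 56.1667) / 23.3053
= 22.8333 / 23.3053
= 0.98

0.98


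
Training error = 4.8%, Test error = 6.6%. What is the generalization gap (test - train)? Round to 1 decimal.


Generalization gap = test_error - train_error
= 6.6 - 4.8
= 1.8%
A small gap suggests good generalization.

1.8


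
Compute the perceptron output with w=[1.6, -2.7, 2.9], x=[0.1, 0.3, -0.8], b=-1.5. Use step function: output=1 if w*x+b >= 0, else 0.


z = w . x + b
= 1.6*0.1 + -2.7*0.3 + 2.9*-0.8 + -1.5
= 0.16 + -0.81 + -2.32 + -1.5
= -2.97 + -1.5
= -4.47
Since z = -4.47 < 0, output = 0

0


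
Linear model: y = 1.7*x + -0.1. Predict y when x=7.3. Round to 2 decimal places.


y = 1.7 * 7.3 + (-0.1)
= 12.41 + (-0.1)
= 12.31

12.31


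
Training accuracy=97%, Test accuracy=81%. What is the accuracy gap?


Gap = train_accuracy - test_accuracy
= 97 - 81
= 16%
This gap suggests the model is overfitting.

16


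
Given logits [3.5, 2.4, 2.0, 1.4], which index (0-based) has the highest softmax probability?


Softmax is a monotonic transformation, so it preserves the argmax.
We need to find the index of the maximum logit.
Index 0: 3.5
Index 1: 2.4
Index 2: 2.0
Index 3: 1.4
Maximum logit = 3.5 at index 0

0


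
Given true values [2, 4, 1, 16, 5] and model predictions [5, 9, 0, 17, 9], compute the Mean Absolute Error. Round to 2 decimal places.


Absolute errors: [3, 5, 1, 1, 4]
Sum of absolute errors = 14
MAE = 14 / 5 = 2.80

2.80


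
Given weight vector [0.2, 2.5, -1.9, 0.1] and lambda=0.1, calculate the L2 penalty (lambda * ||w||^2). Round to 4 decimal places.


Squaring each weight:
0.2^2 = 0.04
2.5^2 = 6.25
(-1.9)^2 = 3.61
0.1^2 = 0.01
Sum of squares = 9.91
Penalty = 0.1 * 9.91 = 0.9910

0.9910


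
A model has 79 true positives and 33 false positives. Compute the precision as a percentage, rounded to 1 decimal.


Precision = TP / (TP + FP) * 100
= 79 / (79 + 33)
= 79 / 112
= 0.7054
= 70.5%

70.5


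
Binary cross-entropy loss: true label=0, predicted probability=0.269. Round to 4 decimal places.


For y=0: Loss = -log(1-p)
= -log(1 - 0.269)
= -log(0.731)
= -(-0.3133)
= 0.3133

0.3133


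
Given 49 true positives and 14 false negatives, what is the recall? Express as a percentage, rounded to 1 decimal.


Recall = TP / (TP + FN) * 100
= 49 / (49 + 14)
= 49 / 63
= 0.7778
= 77.8%

77.8


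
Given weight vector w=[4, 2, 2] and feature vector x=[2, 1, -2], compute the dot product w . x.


Element-wise products:
4 * 2 = 8
2 * 1 = 2
2 * -2 = -4
Sum = 8 + 2 + -4
= 6

6


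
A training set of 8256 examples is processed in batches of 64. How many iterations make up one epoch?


Iterations per epoch = dataset_size / batch_size
= 8256 / 64
= 129

129


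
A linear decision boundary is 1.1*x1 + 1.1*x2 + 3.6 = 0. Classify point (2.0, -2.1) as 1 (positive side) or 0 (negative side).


Compute 1.1 * 2.0 + 1.1 * -2.1 + 3.6
= 2.2 + -2.31 + 3.6
= 3.49
Since 3.49 >= 0, the point is on the positive side.

1


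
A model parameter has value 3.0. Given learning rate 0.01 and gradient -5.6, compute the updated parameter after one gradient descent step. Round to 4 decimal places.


w_new = w_old - lr * gradient
= 3.0 - 0.01 * -5.6
= 3.0 - (-0.056)
= 3.0560

3.0560


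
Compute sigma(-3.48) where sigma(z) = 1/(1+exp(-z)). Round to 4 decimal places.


sigmoid(z) = 1 / (1 + exp(-z))
exp(-(-3.48)) = exp(3.48) = 32.4597
1 + 32.4597 = 33.4597
1 / 33.4597 = 0.0299

0.0299


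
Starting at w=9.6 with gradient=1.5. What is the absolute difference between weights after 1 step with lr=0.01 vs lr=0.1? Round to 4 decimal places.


With lr=0.01: w_new = 9.6 - 0.01 * 1.5 = 9.585
With lr=0.1: w_new = 9.6 - 0.1 * 1.5 = 9.45
Absolute difference = |9.585 - 9.45|
= 0.1350

0.1350


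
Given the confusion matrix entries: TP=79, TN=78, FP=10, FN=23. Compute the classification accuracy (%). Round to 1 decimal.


Accuracy = (TP + TN) / (TP + TN + FP + FN) * 100
= (79 + 78) / (79 + 78 + 10 + 23)
= 157 / 190
= 0.8263
= 82.6%

82.6


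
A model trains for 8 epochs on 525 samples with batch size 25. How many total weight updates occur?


Iterations per epoch = 525 / 25 = 21
Total updates = iterations_per_epoch * epochs
= 21 * 8
= 168

168


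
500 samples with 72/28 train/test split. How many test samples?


Train samples = 500 * 72% = 360
Test samples = 500 - 360
= 140

140


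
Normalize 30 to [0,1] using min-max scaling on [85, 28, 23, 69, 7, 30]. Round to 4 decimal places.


Min = 7, Max = 85
Range = 85 - 7 = 78
Scaled = (x - min) / (max - min)
= (30 - 7) / 78
= 23 / 78
= 0.2949

0.2949


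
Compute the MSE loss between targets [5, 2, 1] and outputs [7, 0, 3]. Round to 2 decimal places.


Differences: [-2, 2, -2]
Squared errors: [4, 4, 4]
Sum of squared errors = 12
MSE = 12 / 3 = 4.00

4.00


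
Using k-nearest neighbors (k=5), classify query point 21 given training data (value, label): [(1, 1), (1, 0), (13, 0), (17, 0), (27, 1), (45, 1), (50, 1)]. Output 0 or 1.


Distances from query 21:
Point 17 (class 0): distance = 4
Point 27 (class 1): distance = 6
Point 13 (class 0): distance = 8
Point 1 (class 0): distance = 20
Point 1 (class 1): distance = 20
K=5 nearest neighbors: classes = [0, 1, 0, 0, 1]
Votes for class 1: 2 / 5
Majority vote => class 0

0


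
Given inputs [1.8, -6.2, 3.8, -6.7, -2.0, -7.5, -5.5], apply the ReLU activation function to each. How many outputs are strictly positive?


ReLU(x) = max(0, x) for each element:
ReLU(1.8) = 1.8
ReLU(-6.2) = 0
ReLU(3.8) = 3.8
ReLU(-6.7) = 0
ReLU(-2.0) = 0
ReLU(-7.5) = 0
ReLU(-5.5) = 0
Active neurons (>0): 2

2


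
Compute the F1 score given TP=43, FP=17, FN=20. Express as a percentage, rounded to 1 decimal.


Precision = TP / (TP + FP) = 43 / 60 = 0.7167
Recall = TP / (TP + FN) = 43 / 63 = 0.6825
F1 = 2 * P * R / (P + R)
= 2 * 0.7167 * 0.6825 / (0.7167 + 0.6825)
= 0.9783 / 1.3992
= 0.6992
As percentage: 69.9%

69.9


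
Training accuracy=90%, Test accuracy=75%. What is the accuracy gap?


Gap = train_accuracy - test_accuracy
= 90 - 75
= 15%
This gap suggests the model is overfitting.

15


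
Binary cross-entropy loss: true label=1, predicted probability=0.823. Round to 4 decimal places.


For y=1: Loss = -log(p)
= -log(0.823)
= -(-0.1948)
= 0.1948

0.1948


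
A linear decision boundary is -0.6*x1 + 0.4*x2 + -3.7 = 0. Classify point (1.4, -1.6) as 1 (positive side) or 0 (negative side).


Compute -0.6 * 1.4 + 0.4 * -1.6 + -3.7
= -0.84 + -0.64 + -3.7
= -5.18
Since -5.18 < 0, the point is on the negative side.

0


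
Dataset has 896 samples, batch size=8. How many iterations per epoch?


Iterations per epoch = dataset_size / batch_size
= 896 / 8
= 112

112


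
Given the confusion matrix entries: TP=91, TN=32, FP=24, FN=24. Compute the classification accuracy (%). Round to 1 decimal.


Accuracy = (TP + TN) / (TP + TN + FP + FN) * 100
= (91 + 32) / (91 + 32 + 24 + 24)
= 123 / 171
= 0.7193
= 71.9%

71.9


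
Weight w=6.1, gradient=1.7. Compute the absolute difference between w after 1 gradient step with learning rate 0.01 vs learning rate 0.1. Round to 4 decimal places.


With lr=0.01: w_new = 6.1 - 0.01 * 1.7 = 6.083
With lr=0.1: w_new = 6.1 - 0.1 * 1.7 = 5.93
Absolute difference = |6.083 - 5.93|
= 0.1530

0.1530


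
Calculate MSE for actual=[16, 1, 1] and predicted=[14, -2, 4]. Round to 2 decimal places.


Differences: [2, 3, -3]
Squared errors: [4, 9, 9]
Sum of squared errors = 22
MSE = 22 / 3 = 7.33

7.33


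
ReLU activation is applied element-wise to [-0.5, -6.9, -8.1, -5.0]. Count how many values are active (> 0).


ReLU(x) = max(0, x) for each element:
ReLU(-0.5) = 0
ReLU(-6.9) = 0
ReLU(-8.1) = 0
ReLU(-5.0) = 0
Active neurons (>0): 0

0


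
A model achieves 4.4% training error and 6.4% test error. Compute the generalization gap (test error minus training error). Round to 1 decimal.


Generalization gap = test_error - train_error
= 6.4 - 4.4
= 2.0%
A moderate gap.

2.0


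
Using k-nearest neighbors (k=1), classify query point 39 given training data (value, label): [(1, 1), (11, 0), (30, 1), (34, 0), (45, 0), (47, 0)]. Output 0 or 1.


Distances from query 39:
Point 34 (class 0): distance = 5
K=1 nearest neighbors: classes = [0]
Votes for class 1: 0 / 1
Majority vote => class 0

0


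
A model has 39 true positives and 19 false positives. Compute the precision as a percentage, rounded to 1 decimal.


Precision = TP / (TP + FP) * 100
= 39 / (39 + 19)
= 39 / 58
= 0.6724
= 67.2%

67.2


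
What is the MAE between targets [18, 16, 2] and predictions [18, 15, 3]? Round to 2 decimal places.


Absolute errors: [0, 1, 1]
Sum of absolute errors = 2
MAE = 2 / 3 = 0.67

0.67


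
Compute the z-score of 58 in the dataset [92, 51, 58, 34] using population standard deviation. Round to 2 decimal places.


Mean = (92 + 51 + 58 + 34) / 4 = 58.75
Variance = sum((x_i - mean)^2) / n = 444.6875
Std = sqrt(444.6875) = 21.0876
Z = (x - mean) / std
= (58 - 58.75) / 21.0876
= -0.75 / 21.0876
= -0.04

-0.04


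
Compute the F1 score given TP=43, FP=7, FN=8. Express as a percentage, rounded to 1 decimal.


Precision = TP / (TP + FP) = 43 / 50 = 0.86
Recall = TP / (TP + FN) = 43 / 51 = 0.8431
F1 = 2 * P * R / (P + R)
= 2 * 0.86 * 0.8431 / (0.86 + 0.8431)
= 1.4502 / 1.7031
= 0.8515
As percentage: 85.1%

85.1


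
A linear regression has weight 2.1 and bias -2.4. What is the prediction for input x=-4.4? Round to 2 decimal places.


y = 2.1 * -4.4 + (-2.4)
= -9.24 + (-2.4)
= -11.64

-11.64


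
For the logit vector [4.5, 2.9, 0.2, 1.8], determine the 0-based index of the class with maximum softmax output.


Softmax is a monotonic transformation, so it preserves the argmax.
We need to find the index of the maximum logit.
Index 0: 4.5
Index 1: 2.9
Index 2: 0.2
Index 3: 1.8
Maximum logit = 4.5 at index 0

0


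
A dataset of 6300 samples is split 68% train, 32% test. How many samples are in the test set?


Train samples = 6300 * 68% = 4284
Test samples = 6300 - 4284
= 2016

2016


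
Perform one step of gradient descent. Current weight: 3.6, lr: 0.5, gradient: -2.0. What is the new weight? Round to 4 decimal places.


w_new = w_old - lr * gradient
= 3.6 - 0.5 * -2.0
= 3.6 - (-1.0)
= 4.6000

4.6000


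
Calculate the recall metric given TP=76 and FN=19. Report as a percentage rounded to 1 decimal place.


Recall = TP / (TP + FN) * 100
= 76 / (76 + 19)
= 76 / 95
= 0.8
= 80.0%

80.0


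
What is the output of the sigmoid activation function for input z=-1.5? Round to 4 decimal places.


sigmoid(z) = 1 / (1 + exp(-z))
exp(-(-1.5)) = exp(1.5) = 4.4817
1 + 4.4817 = 5.4817
1 / 5.4817 = 0.1824

0.1824


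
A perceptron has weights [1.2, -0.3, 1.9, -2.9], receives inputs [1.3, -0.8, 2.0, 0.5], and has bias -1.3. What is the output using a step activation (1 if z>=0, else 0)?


z = w . x + b
= 1.2*1.3 + -0.3*-0.8 + 1.9*2.0 + -2.9*0.5 + -1.3
= 1.56 + 0.24 + 3.8 + -1.45 + -1.3
= 4.15 + -1.3
= 2.85
Since z = 2.85 >= 0, output = 1

1


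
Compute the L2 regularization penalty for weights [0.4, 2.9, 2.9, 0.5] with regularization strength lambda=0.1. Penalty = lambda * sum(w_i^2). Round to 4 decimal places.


Squaring each weight:
0.4^2 = 0.16
2.9^2 = 8.41
2.9^2 = 8.41
0.5^2 = 0.25
Sum of squares = 17.23
Penalty = 0.1 * 17.23 = 1.7230

1.7230


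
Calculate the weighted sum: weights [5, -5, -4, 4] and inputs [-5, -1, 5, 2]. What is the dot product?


Element-wise products:
5 * -5 = -25
-5 * -1 = 5
-4 * 5 = -20
4 * 2 = 8
Sum = -25 + 5 + -20 + 8
= -32

-32


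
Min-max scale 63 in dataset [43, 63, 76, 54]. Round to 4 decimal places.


Min = 43, Max = 76
Range = 76 - 43 = 33
Scaled = (x - min) / (max - min)
= (63 - 43) / 33
= 20 / 33
= 0.6061

0.6061


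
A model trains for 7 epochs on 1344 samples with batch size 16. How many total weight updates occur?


Iterations per epoch = 1344 / 16 = 84
Total updates = iterations_per_epoch * epochs
= 84 * 7
= 588

588


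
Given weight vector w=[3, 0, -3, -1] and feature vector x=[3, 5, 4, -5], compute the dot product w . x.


Element-wise products:
3 * 3 = 9
0 * 5 = 0
-3 * 4 = -12
-1 * -5 = 5
Sum = 9 + 0 + -12 + 5
= 2

2


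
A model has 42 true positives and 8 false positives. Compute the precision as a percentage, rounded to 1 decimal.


Precision = TP / (TP + FP) * 100
= 42 / (42 + 8)
= 42 / 50
= 0.84
= 84.0%

84.0


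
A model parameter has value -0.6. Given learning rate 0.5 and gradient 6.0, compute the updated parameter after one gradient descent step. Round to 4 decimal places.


w_new = w_old - lr * gradient
= -0.6 - 0.5 * 6.0
= -0.6 - (3.0)
= -3.6000

-3.6000


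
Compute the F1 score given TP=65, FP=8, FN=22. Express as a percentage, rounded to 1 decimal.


Precision = TP / (TP + FP) = 65 / 73 = 0.8904
Recall = TP / (TP + FN) = 65 / 87 = 0.7471
F1 = 2 * P * R / (P + R)
= 2 * 0.8904 * 0.7471 / (0.8904 + 0.7471)
= 1.3305 / 1.6375
= 0.8125
As percentage: 81.3%

81.3


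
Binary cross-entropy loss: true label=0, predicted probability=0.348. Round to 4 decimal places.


For y=0: Loss = -log(1-p)
= -log(1 - 0.348)
= -log(0.652)
= -(-0.4277)
= 0.4277

0.4277


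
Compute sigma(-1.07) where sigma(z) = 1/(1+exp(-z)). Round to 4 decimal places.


sigmoid(z) = 1 / (1 + exp(-z))
exp(-(-1.07)) = exp(1.07) = 2.9154
1 + 2.9154 = 3.9154
1 / 3.9154 = 0.2554

0.2554


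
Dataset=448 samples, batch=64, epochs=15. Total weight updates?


Iterations per epoch = 448 / 64 = 7
Total updates = iterations_per_epoch * epochs
= 7 * 15
= 105

105


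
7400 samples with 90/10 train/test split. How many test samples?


Train samples = 7400 * 90% = 6660
Test samples = 7400 - 6660
= 740

740


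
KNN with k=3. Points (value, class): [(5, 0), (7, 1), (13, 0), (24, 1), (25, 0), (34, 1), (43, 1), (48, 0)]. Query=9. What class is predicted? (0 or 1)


Distances from query 9:
Point 7 (class 1): distance = 2
Point 5 (class 0): distance = 4
Point 13 (class 0): distance = 4
K=3 nearest neighbors: classes = [1, 0, 0]
Votes for class 1: 1 / 3
Majority vote => class 0

0


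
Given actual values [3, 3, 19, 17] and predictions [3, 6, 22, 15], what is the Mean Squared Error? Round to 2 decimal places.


Differences: [0, -3, -3, 2]
Squared errors: [0, 9, 9, 4]
Sum of squared errors = 22
MSE = 22 / 4 = 5.50

5.50


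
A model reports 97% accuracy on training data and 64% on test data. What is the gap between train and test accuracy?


Gap = train_accuracy - test_accuracy
= 97 - 64
= 33%
This large gap strongly indicates overfitting.

33


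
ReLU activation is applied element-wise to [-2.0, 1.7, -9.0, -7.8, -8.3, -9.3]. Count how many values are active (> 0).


ReLU(x) = max(0, x) for each element:
ReLU(-2.0) = 0
ReLU(1.7) = 1.7
ReLU(-9.0) = 0
ReLU(-7.8) = 0
ReLU(-8.3) = 0
ReLU(-9.3) = 0
Active neurons (>0): 1

1


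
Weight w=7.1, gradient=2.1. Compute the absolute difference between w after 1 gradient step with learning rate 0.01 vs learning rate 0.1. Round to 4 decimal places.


With lr=0.01: w_new = 7.1 - 0.01 * 2.1 = 7.079
With lr=0.1: w_new = 7.1 - 0.1 * 2.1 = 6.89
Absolute difference = |7.079 - 6.89|
= 0.1890

0.1890


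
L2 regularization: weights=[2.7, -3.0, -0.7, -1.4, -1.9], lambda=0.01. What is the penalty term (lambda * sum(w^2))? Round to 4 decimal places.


Squaring each weight:
2.7^2 = 7.29
(-3.0)^2 = 9.0
(-0.7)^2 = 0.49
(-1.4)^2 = 1.96
(-1.9)^2 = 3.61
Sum of squares = 22.35
Penalty = 0.01 * 22.35 = 0.2235

0.2235


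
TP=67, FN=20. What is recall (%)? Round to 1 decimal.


Recall = TP / (TP + FN) * 100
= 67 / (67 + 20)
= 67 / 87
= 0.7701
= 77.0%

77.0


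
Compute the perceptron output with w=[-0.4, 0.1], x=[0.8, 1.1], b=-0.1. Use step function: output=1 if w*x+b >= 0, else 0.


z = w . x + b
= -0.4*0.8 + 0.1*1.1 + -0.1
= -0.32 + 0.11 + -0.1
= -0.21 + -0.1
= -0.31
Since z = -0.31 < 0, output = 0

0


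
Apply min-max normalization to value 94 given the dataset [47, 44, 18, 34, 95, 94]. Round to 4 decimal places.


Min = 18, Max = 95
Range = 95 - 18 = 77
Scaled = (x - min) / (max - min)
= (94 - 18) / 77
= 76 / 77
= 0.9870

0.9870


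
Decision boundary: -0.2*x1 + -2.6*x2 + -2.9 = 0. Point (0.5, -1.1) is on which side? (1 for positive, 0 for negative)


Compute -0.2 * 0.5 + -2.6 * -1.1 + -2.9
= -0.1 + 2.86 + -2.9
= -0.14
Since -0.14 < 0, the point is on the negative side.

0


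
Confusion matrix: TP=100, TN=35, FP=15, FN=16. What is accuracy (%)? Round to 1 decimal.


Accuracy = (TP + TN) / (TP + TN + FP + FN) * 100
= (100 + 35) / (100 + 35 + 15 + 16)
= 135 / 166
= 0.8133
= 81.3%

81.3


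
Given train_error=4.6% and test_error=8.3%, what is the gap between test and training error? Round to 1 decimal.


Generalization gap = test_error - train_error
= 8.3 - 4.6
= 3.7%
A moderate gap.

3.7


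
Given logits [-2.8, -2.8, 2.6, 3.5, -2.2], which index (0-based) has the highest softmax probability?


Softmax is a monotonic transformation, so it preserves the argmax.
We need to find the index of the maximum logit.
Index 0: -2.8
Index 1: -2.8
Index 2: 2.6
Index 3: 3.5
Index 4: -2.2
Maximum logit = 3.5 at index 3

3


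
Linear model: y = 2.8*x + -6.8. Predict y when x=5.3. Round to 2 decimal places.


y = 2.8 * 5.3 + (-6.8)
= 14.84 + (-6.8)
= 8.04

8.04


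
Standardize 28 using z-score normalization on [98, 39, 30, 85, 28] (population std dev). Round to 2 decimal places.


Mean = (98 + 39 + 30 + 85 + 28) / 5 = 56.0
Variance = sum((x_i - mean)^2) / n = 870.8
Std = sqrt(870.8) = 29.5093
Z = (x - mean) / std
= (28 - 56.0) / 29.5093
= -28.0 / 29.5093
= -0.95

-0.95


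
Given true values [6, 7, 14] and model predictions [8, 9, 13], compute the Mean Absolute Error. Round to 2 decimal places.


Absolute errors: [2, 2, 1]
Sum of absolute errors = 5
MAE = 5 / 3 = 1.67

1.67


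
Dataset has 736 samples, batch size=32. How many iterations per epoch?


Iterations per epoch = dataset_size / batch_size
= 736 / 32
= 23

23
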